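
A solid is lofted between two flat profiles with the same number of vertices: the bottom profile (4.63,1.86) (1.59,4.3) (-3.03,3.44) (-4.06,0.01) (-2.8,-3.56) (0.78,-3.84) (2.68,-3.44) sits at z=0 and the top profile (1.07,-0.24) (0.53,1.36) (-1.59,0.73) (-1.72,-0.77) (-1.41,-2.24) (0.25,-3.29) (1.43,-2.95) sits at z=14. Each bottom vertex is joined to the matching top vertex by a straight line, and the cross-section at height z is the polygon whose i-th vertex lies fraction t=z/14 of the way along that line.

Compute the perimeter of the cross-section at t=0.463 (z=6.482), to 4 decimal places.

Perimeter at t=0.463: 20.2310

Cross-section at t=0.463: each vertex is (1-t)·p0[i] + t·p1[i].
  v1: (1-0.463)·(4.63,1.86) + 0.463·(1.07,-0.24) = (2.9817,0.8877)
  v2: (1-0.463)·(1.59,4.3) + 0.463·(0.53,1.36) = (1.0992,2.9388)
  v3: (1-0.463)·(-3.03,3.44) + 0.463·(-1.59,0.73) = (-2.3633,2.1853)
  v4: (1-0.463)·(-4.06,0.01) + 0.463·(-1.72,-0.77) = (-2.9766,-0.3511)
  v5: (1-0.463)·(-2.8,-3.56) + 0.463·(-1.41,-2.24) = (-2.1564,-2.9488)
  v6: (1-0.463)·(0.78,-3.84) + 0.463·(0.25,-3.29) = (0.5346,-3.5853)
  v7: (1-0.463)·(2.68,-3.44) + 0.463·(1.43,-2.95) = (2.1012,-3.2131)
Perimeter = Σ |v_{i+1} − v_i|:
  edge 1→2: √(-1.8825² + 2.0511²) = 2.7840 (running 2.7840)
  edge 2→3: √(-3.4625² + -0.7535²) = 3.5435 (running 6.3276)
  edge 3→4: √(-0.6133² + -2.5364²) = 2.6095 (running 8.9371)
  edge 4→5: √(0.8201² + -2.5977²) = 2.7241 (running 11.6612)
  edge 5→6: √(2.6910² + -0.6365²) = 2.7653 (running 14.4264)
  edge 6→7: √(1.5666² + 0.3722²) = 1.6103 (running 16.0367)
  edge 7→1: √(0.8805² + 4.1008²) = 4.1943 (running 20.2310)
Perimeter = 20.2310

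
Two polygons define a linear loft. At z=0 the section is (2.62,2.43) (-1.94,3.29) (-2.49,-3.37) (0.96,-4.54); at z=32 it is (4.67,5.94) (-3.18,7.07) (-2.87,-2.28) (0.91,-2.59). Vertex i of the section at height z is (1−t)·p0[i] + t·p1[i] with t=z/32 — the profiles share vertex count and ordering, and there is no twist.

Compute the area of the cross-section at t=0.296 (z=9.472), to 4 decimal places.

Cross-section at t=0.296: each vertex is (1-t)·p0[i] + t·p1[i].
  v1: (1-0.296)·(2.62,2.43) + 0.296·(4.67,5.94) = (3.2268,3.4690)
  v2: (1-0.296)·(-1.94,3.29) + 0.296·(-3.18,7.07) = (-2.3070,4.4089)
  v3: (1-0.296)·(-2.49,-3.37) + 0.296·(-2.87,-2.28) = (-2.6025,-3.0474)
  v4: (1-0.296)·(0.96,-4.54) + 0.296·(0.91,-2.59) = (0.9452,-3.9628)
Shoelace sum Σ(x_i·y_{i+1} − x_{i+1}·y_i):
  i=1: 3.2268·4.4089 − -2.3070·3.4690 = +22.2296 (running +22.2296)
  i=2: -2.3070·-3.0474 − -2.6025·4.4089 = +18.5044 (running +40.7340)
  i=3: -2.6025·-3.9628 − 0.9452·-3.0474 = +13.1935 (running +53.9275)
  i=4: 0.9452·3.4690 − 3.2268·-3.9628 = +16.0660 (running +69.9935)
Area = |Σ|/2 = |69.9935|/2 = 34.9968

Area at t=0.296: 34.9968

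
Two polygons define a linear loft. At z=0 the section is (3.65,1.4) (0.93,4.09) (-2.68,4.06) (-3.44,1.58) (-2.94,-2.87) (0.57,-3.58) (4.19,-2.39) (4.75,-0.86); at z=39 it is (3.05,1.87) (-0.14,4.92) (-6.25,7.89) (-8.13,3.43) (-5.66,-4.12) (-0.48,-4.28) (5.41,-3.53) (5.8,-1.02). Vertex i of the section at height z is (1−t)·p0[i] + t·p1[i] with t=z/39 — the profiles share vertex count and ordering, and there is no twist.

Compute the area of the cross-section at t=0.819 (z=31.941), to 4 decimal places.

Cross-section at t=0.819: each vertex is (1-t)·p0[i] + t·p1[i].
  v1: (1-0.819)·(3.65,1.4) + 0.819·(3.05,1.87) = (3.1586,1.7849)
  v2: (1-0.819)·(0.93,4.09) + 0.819·(-0.14,4.92) = (0.0537,4.7698)
  v3: (1-0.819)·(-2.68,4.06) + 0.819·(-6.25,7.89) = (-5.6038,7.1968)
  v4: (1-0.819)·(-3.44,1.58) + 0.819·(-8.13,3.43) = (-7.2811,3.0951)
  v5: (1-0.819)·(-2.94,-2.87) + 0.819·(-5.66,-4.12) = (-5.1677,-3.8937)
  v6: (1-0.819)·(0.57,-3.58) + 0.819·(-0.48,-4.28) = (-0.2899,-4.1533)
  v7: (1-0.819)·(4.19,-2.39) + 0.819·(5.41,-3.53) = (5.1892,-3.3237)
  v8: (1-0.819)·(4.75,-0.86) + 0.819·(5.8,-1.02) = (5.6099,-0.9910)
Shoelace sum Σ(x_i·y_{i+1} − x_{i+1}·y_i):
  i=1: 3.1586·4.7698 − 0.0537·1.7849 = +14.9700 (running +14.9700)
  i=2: 0.0537·7.1968 − -5.6038·4.7698 = +27.1152 (running +42.0852)
  i=3: -5.6038·3.0951 − -7.2811·7.1968 = +35.0558 (running +77.1410)
  i=4: -7.2811·-3.8937 − -5.1677·3.0951 = +44.3456 (running +121.4866)
  i=5: -5.1677·-4.1533 − -0.2899·-3.8937 = +20.3339 (running +141.8205)
  i=6: -0.2899·-3.3237 − 5.1892·-4.1533 = +22.5159 (running +164.3364)
  i=7: 5.1892·-0.9910 − 5.6099·-3.3237 = +13.5029 (running +177.8393)
  i=8: 5.6099·1.7849 − 3.1586·-0.9910 = +13.1437 (running +190.9830)
Area = |Σ|/2 = |190.9830|/2 = 95.4915

Area at t=0.819: 95.4915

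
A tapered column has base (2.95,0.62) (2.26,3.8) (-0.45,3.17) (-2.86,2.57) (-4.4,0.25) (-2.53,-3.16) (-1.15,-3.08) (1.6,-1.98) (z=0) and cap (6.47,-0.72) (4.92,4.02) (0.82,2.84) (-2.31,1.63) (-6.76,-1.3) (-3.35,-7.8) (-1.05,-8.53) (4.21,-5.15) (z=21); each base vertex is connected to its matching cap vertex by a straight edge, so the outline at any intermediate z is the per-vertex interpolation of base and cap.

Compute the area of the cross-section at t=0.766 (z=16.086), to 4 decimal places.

Area at t=0.766: 82.5814

Cross-section at t=0.766: each vertex is (1-t)·p0[i] + t·p1[i].
  v1: (1-0.766)·(2.95,0.62) + 0.766·(6.47,-0.72) = (5.6463,-0.4064)
  v2: (1-0.766)·(2.26,3.8) + 0.766·(4.92,4.02) = (4.2976,3.9685)
  v3: (1-0.766)·(-0.45,3.17) + 0.766·(0.82,2.84) = (0.5228,2.9172)
  v4: (1-0.766)·(-2.86,2.57) + 0.766·(-2.31,1.63) = (-2.4387,1.8500)
  v5: (1-0.766)·(-4.4,0.25) + 0.766·(-6.76,-1.3) = (-6.2078,-0.9373)
  v6: (1-0.766)·(-2.53,-3.16) + 0.766·(-3.35,-7.8) = (-3.1581,-6.7142)
  v7: (1-0.766)·(-1.15,-3.08) + 0.766·(-1.05,-8.53) = (-1.0734,-7.2547)
  v8: (1-0.766)·(1.6,-1.98) + 0.766·(4.21,-5.15) = (3.5993,-4.4082)
Shoelace sum Σ(x_i·y_{i+1} − x_{i+1}·y_i):
  i=1: 5.6463·3.9685 − 4.2976·-0.4064 = +24.1542 (running +24.1542)
  i=2: 4.2976·2.9172 − 0.5228·3.9685 = +10.4621 (running +34.6163)
  i=3: 0.5228·1.8500 − -2.4387·2.9172 = +8.0814 (running +42.6978)
  i=4: -2.4387·-0.9373 − -6.2078·1.8500 = +13.7699 (running +56.4677)
  i=5: -6.2078·-6.7142 − -3.1581·-0.9373 = +38.7203 (running +95.1879)
  i=6: -3.1581·-7.2547 − -1.0734·-6.7142 = +15.7041 (running +110.8921)
  i=7: -1.0734·-4.4082 − 3.5993·-7.2547 = +30.8433 (running +141.7354)
  i=8: 3.5993·-0.4064 − 5.6463·-4.4082 = +23.4273 (running +165.1628)
Area = |Σ|/2 = |165.1628|/2 = 82.5814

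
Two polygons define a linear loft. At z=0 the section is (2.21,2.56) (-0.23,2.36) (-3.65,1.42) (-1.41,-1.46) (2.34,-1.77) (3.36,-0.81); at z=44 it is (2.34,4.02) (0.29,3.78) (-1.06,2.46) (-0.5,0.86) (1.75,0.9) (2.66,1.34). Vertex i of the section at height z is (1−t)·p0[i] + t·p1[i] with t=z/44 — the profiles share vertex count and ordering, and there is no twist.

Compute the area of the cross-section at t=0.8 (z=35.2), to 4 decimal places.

Cross-section at t=0.8: each vertex is (1-t)·p0[i] + t·p1[i].
  v1: (1-0.8)·(2.21,2.56) + 0.8·(2.34,4.02) = (2.3140,3.7280)
  v2: (1-0.8)·(-0.23,2.36) + 0.8·(0.29,3.78) = (0.1860,3.4960)
  v3: (1-0.8)·(-3.65,1.42) + 0.8·(-1.06,2.46) = (-1.5780,2.2520)
  v4: (1-0.8)·(-1.41,-1.46) + 0.8·(-0.5,0.86) = (-0.6820,0.3960)
  v5: (1-0.8)·(2.34,-1.77) + 0.8·(1.75,0.9) = (1.8680,0.3660)
  v6: (1-0.8)·(3.36,-0.81) + 0.8·(2.66,1.34) = (2.8000,0.9100)
Shoelace sum Σ(x_i·y_{i+1} − x_{i+1}·y_i):
  i=1: 2.3140·3.4960 − 0.1860·3.7280 = +7.3963 (running +7.3963)
  i=2: 0.1860·2.2520 − -1.5780·3.4960 = +5.9356 (running +13.3319)
  i=3: -1.5780·0.3960 − -0.6820·2.2520 = +0.9110 (running +14.2429)
  i=4: -0.6820·0.3660 − 1.8680·0.3960 = -0.9893 (running +13.2535)
  i=5: 1.8680·0.9100 − 2.8000·0.3660 = +0.6751 (running +13.9286)
  i=6: 2.8000·3.7280 − 2.3140·0.9100 = +8.3327 (running +22.2613)
Area = |Σ|/2 = |22.2613|/2 = 11.1306

Area at t=0.8: 11.1306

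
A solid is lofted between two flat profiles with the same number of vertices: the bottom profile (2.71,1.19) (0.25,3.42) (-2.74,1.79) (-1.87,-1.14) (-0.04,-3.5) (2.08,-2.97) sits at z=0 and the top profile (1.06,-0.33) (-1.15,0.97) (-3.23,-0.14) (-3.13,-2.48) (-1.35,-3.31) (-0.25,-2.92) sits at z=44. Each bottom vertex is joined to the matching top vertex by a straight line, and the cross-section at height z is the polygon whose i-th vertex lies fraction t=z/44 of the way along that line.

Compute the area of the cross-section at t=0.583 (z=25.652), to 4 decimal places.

Cross-section at t=0.583: each vertex is (1-t)·p0[i] + t·p1[i].
  v1: (1-0.583)·(2.71,1.19) + 0.583·(1.06,-0.33) = (1.7481,0.3038)
  v2: (1-0.583)·(0.25,3.42) + 0.583·(-1.15,0.97) = (-0.5662,1.9917)
  v3: (1-0.583)·(-2.74,1.79) + 0.583·(-3.23,-0.14) = (-3.0257,0.6648)
  v4: (1-0.583)·(-1.87,-1.14) + 0.583·(-3.13,-2.48) = (-2.6046,-1.9212)
  v5: (1-0.583)·(-0.04,-3.5) + 0.583·(-1.35,-3.31) = (-0.8037,-3.3892)
  v6: (1-0.583)·(2.08,-2.97) + 0.583·(-0.25,-2.92) = (0.7216,-2.9409)
Shoelace sum Σ(x_i·y_{i+1} − x_{i+1}·y_i):
  i=1: 1.7481·1.9917 − -0.5662·0.3038 = +3.6535 (running +3.6535)
  i=2: -0.5662·0.6648 − -3.0257·1.9917 = +5.6497 (running +9.3032)
  i=3: -3.0257·-1.9212 − -2.6046·0.6648 = +7.5445 (running +16.8477)
  i=4: -2.6046·-3.3892 − -0.8037·-1.9212 = +7.2834 (running +24.1311)
  i=5: -0.8037·-2.9409 − 0.7216·-3.3892 = +4.8094 (running +28.9405)
  i=6: 0.7216·0.3038 − 1.7481·-2.9409 = +5.3600 (running +34.3005)
Area = |Σ|/2 = |34.3005|/2 = 17.1502

Area at t=0.583: 17.1502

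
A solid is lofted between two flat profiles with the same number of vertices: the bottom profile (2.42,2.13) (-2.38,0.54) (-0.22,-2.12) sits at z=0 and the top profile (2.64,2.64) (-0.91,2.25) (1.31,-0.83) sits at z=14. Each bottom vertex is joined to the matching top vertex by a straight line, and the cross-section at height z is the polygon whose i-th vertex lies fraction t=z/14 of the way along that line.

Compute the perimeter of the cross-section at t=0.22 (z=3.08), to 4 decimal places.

Perimeter at t=0.22: 12.9301

Cross-section at t=0.22: each vertex is (1-t)·p0[i] + t·p1[i].
  v1: (1-0.22)·(2.42,2.13) + 0.22·(2.64,2.64) = (2.4684,2.2422)
  v2: (1-0.22)·(-2.38,0.54) + 0.22·(-0.91,2.25) = (-2.0566,0.9162)
  v3: (1-0.22)·(-0.22,-2.12) + 0.22·(1.31,-0.83) = (0.1166,-1.8362)
Perimeter = Σ |v_{i+1} − v_i|:
  edge 1→2: √(-4.5250² + -1.3260²) = 4.7153 (running 4.7153)
  edge 2→3: √(2.1732² + -2.7524²) = 3.5069 (running 8.2222)
  edge 3→1: √(2.3518² + 4.0784²) = 4.7079 (running 12.9301)
Perimeter = 12.9301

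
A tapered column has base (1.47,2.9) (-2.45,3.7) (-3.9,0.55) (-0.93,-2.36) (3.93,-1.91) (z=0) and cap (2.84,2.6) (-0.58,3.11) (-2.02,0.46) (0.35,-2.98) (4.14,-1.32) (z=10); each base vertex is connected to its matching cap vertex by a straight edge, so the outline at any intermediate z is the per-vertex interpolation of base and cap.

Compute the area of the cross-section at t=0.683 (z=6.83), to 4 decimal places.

Area at t=0.683: 26.2396

Cross-section at t=0.683: each vertex is (1-t)·p0[i] + t·p1[i].
  v1: (1-0.683)·(1.47,2.9) + 0.683·(2.84,2.6) = (2.4057,2.6951)
  v2: (1-0.683)·(-2.45,3.7) + 0.683·(-0.58,3.11) = (-1.1728,3.2970)
  v3: (1-0.683)·(-3.9,0.55) + 0.683·(-2.02,0.46) = (-2.6160,0.4885)
  v4: (1-0.683)·(-0.93,-2.36) + 0.683·(0.35,-2.98) = (-0.0558,-2.7835)
  v5: (1-0.683)·(3.93,-1.91) + 0.683·(4.14,-1.32) = (4.0734,-1.5070)
Shoelace sum Σ(x_i·y_{i+1} − x_{i+1}·y_i):
  i=1: 2.4057·3.2970 − -1.1728·2.6951 = +11.0925 (running +11.0925)
  i=2: -1.1728·0.4885 − -2.6160·3.2970 = +8.0520 (running +19.1444)
  i=3: -2.6160·-2.7835 − -0.0558·0.4885 = +7.3087 (running +26.4531)
  i=4: -0.0558·-1.5070 − 4.0734·-2.7835 = +11.4223 (running +37.8754)
  i=5: 4.0734·2.6951 − 2.4057·-1.5070 = +14.6038 (running +52.4791)
Area = |Σ|/2 = |52.4791|/2 = 26.2396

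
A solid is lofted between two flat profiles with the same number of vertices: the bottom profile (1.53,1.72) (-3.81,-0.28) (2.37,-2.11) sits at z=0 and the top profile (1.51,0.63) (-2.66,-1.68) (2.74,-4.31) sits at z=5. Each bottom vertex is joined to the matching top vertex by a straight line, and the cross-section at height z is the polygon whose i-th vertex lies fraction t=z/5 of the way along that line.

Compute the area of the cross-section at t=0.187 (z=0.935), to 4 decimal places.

Area at t=0.187: 11.2780

Cross-section at t=0.187: each vertex is (1-t)·p0[i] + t·p1[i].
  v1: (1-0.187)·(1.53,1.72) + 0.187·(1.51,0.63) = (1.5263,1.5162)
  v2: (1-0.187)·(-3.81,-0.28) + 0.187·(-2.66,-1.68) = (-3.5949,-0.5418)
  v3: (1-0.187)·(2.37,-2.11) + 0.187·(2.74,-4.31) = (2.4392,-2.5214)
Shoelace sum Σ(x_i·y_{i+1} − x_{i+1}·y_i):
  i=1: 1.5263·-0.5418 − -3.5949·1.5162 = +4.6236 (running +4.6236)
  i=2: -3.5949·-2.5214 − 2.4392·-0.5418 = +10.3859 (running +15.0095)
  i=3: 2.4392·1.5162 − 1.5263·-2.5214 = +7.5465 (running +22.5560)
Area = |Σ|/2 = |22.5560|/2 = 11.2780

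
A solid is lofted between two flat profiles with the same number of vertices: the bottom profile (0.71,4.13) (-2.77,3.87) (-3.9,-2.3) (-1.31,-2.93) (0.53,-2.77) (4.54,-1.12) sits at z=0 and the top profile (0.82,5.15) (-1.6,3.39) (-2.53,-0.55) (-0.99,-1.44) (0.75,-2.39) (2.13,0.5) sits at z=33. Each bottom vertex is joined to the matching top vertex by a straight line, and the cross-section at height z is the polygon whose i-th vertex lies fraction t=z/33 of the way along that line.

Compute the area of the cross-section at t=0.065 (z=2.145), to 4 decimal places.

Cross-section at t=0.065: each vertex is (1-t)·p0[i] + t·p1[i].
  v1: (1-0.065)·(0.71,4.13) + 0.065·(0.82,5.15) = (0.7172,4.1963)
  v2: (1-0.065)·(-2.77,3.87) + 0.065·(-1.6,3.39) = (-2.6940,3.8388)
  v3: (1-0.065)·(-3.9,-2.3) + 0.065·(-2.53,-0.55) = (-3.8110,-2.1863)
  v4: (1-0.065)·(-1.31,-2.93) + 0.065·(-0.99,-1.44) = (-1.2892,-2.8332)
  v5: (1-0.065)·(0.53,-2.77) + 0.065·(0.75,-2.39) = (0.5443,-2.7453)
  v6: (1-0.065)·(4.54,-1.12) + 0.065·(2.13,0.5) = (4.3834,-1.0147)
Shoelace sum Σ(x_i·y_{i+1} − x_{i+1}·y_i):
  i=1: 0.7172·3.8388 − -2.6940·4.1963 = +14.0576 (running +14.0576)
  i=2: -2.6940·-2.1863 − -3.8110·3.8388 = +20.5191 (running +34.5767)
  i=3: -3.8110·-2.8332 − -1.2892·-2.1863 = +7.9785 (running +42.5552)
  i=4: -1.2892·-2.7453 − 0.5443·-2.8332 = +5.0813 (running +47.6365)
  i=5: 0.5443·-1.0147 − 4.3834·-2.7453 = +11.4813 (running +59.1179)
  i=6: 4.3834·4.1963 − 0.7172·-1.0147 = +19.1215 (running +78.2394)
Area = |Σ|/2 = |78.2394|/2 = 39.1197

Area at t=0.065: 39.1197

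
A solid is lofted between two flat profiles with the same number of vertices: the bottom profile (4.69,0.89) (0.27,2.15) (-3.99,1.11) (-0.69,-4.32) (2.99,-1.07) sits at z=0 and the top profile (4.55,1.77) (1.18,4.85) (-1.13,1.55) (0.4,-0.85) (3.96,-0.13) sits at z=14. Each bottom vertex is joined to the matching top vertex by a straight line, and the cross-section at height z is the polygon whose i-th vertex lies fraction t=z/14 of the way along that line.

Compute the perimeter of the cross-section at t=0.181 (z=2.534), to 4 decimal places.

Cross-section at t=0.181: each vertex is (1-t)·p0[i] + t·p1[i].
  v1: (1-0.181)·(4.69,0.89) + 0.181·(4.55,1.77) = (4.6647,1.0493)
  v2: (1-0.181)·(0.27,2.15) + 0.181·(1.18,4.85) = (0.4347,2.6387)
  v3: (1-0.181)·(-3.99,1.11) + 0.181·(-1.13,1.55) = (-3.4723,1.1896)
  v4: (1-0.181)·(-0.69,-4.32) + 0.181·(0.4,-0.85) = (-0.4927,-3.6919)
  v5: (1-0.181)·(2.99,-1.07) + 0.181·(3.96,-0.13) = (3.1656,-0.8999)
Perimeter = Σ |v_{i+1} − v_i|:
  edge 1→2: √(-4.2299² + 1.5894²) = 4.5187 (running 4.5187)
  edge 2→3: √(-3.9070² + -1.4491²) = 4.1671 (running 8.6858)
  edge 3→4: √(2.9796² + -4.8816²) = 5.7191 (running 14.4049)
  edge 4→5: √(3.6583² + 2.7921²) = 4.6020 (running 19.0069)
  edge 5→1: √(1.4991² + 1.9491²) = 2.4589 (running 21.4659)
Perimeter = 21.4659

Perimeter at t=0.181: 21.4659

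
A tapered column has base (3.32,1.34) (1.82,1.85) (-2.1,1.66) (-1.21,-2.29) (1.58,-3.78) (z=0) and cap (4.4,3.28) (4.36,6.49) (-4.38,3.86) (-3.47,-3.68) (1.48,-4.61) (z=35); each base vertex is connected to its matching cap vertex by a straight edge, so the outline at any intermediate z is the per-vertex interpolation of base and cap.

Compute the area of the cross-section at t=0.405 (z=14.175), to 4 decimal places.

Cross-section at t=0.405: each vertex is (1-t)·p0[i] + t·p1[i].
  v1: (1-0.405)·(3.32,1.34) + 0.405·(4.4,3.28) = (3.7574,2.1257)
  v2: (1-0.405)·(1.82,1.85) + 0.405·(4.36,6.49) = (2.8487,3.7292)
  v3: (1-0.405)·(-2.1,1.66) + 0.405·(-4.38,3.86) = (-3.0234,2.5510)
  v4: (1-0.405)·(-1.21,-2.29) + 0.405·(-3.47,-3.68) = (-2.1253,-2.8529)
  v5: (1-0.405)·(1.58,-3.78) + 0.405·(1.48,-4.61) = (1.5395,-4.1162)
Shoelace sum Σ(x_i·y_{i+1} − x_{i+1}·y_i):
  i=1: 3.7574·3.7292 − 2.8487·2.1257 = +7.9566 (running +7.9566)
  i=2: 2.8487·2.5510 − -3.0234·3.7292 = +18.5419 (running +26.4985)
  i=3: -3.0234·-2.8529 − -2.1253·2.5510 = +14.0472 (running +40.5458)
  i=4: -2.1253·-4.1162 − 1.5395·-2.8529 = +13.1402 (running +53.6859)
  i=5: 1.5395·2.1257 − 3.7574·-4.1162 = +18.7385 (running +72.4245)
Area = |Σ|/2 = |72.4245|/2 = 36.2122

Area at t=0.405: 36.2122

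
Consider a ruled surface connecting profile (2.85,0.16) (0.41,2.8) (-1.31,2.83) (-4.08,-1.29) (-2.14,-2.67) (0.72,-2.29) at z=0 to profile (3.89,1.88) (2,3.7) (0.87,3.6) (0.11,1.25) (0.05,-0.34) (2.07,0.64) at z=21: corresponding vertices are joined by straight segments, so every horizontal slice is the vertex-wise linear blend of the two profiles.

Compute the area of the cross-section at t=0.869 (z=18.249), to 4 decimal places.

Area at t=0.869: 10.2808

Cross-section at t=0.869: each vertex is (1-t)·p0[i] + t·p1[i].
  v1: (1-0.869)·(2.85,0.16) + 0.869·(3.89,1.88) = (3.7538,1.6547)
  v2: (1-0.869)·(0.41,2.8) + 0.869·(2,3.7) = (1.7917,3.5821)
  v3: (1-0.869)·(-1.31,2.83) + 0.869·(0.87,3.6) = (0.5844,3.4991)
  v4: (1-0.869)·(-4.08,-1.29) + 0.869·(0.11,1.25) = (-0.4389,0.9173)
  v5: (1-0.869)·(-2.14,-2.67) + 0.869·(0.05,-0.34) = (-0.2369,-0.6452)
  v6: (1-0.869)·(0.72,-2.29) + 0.869·(2.07,0.64) = (1.8931,0.2562)
Shoelace sum Σ(x_i·y_{i+1} − x_{i+1}·y_i):
  i=1: 3.7538·3.5821 − 1.7917·1.6547 = +10.4816 (running +10.4816)
  i=2: 1.7917·3.4991 − 0.5844·3.5821 = +4.1760 (running +14.6576)
  i=3: 0.5844·0.9173 − -0.4389·3.4991 = +2.0718 (running +16.7294)
  i=4: -0.4389·-0.6452 − -0.2369·0.9173 = +0.5005 (running +17.2299)
  i=5: -0.2369·0.2562 − 1.8931·-0.6452 = +1.1608 (running +18.3907)
  i=6: 1.8931·1.6547 − 3.7538·0.2562 = +2.1710 (running +20.5617)
Area = |Σ|/2 = |20.5617|/2 = 10.2808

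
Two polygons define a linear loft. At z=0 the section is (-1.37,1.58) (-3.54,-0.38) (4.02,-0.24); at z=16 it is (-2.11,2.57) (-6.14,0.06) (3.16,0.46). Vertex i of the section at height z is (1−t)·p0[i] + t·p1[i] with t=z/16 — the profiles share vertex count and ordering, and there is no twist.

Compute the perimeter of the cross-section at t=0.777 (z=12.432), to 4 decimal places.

Perimeter at t=0.777: 18.9288

Cross-section at t=0.777: each vertex is (1-t)·p0[i] + t·p1[i].
  v1: (1-0.777)·(-1.37,1.58) + 0.777·(-2.11,2.57) = (-1.9450,2.3492)
  v2: (1-0.777)·(-3.54,-0.38) + 0.777·(-6.14,0.06) = (-5.5602,-0.0381)
  v3: (1-0.777)·(4.02,-0.24) + 0.777·(3.16,0.46) = (3.3518,0.3039)
Perimeter = Σ |v_{i+1} − v_i|:
  edge 1→2: √(-3.6152² + -2.3874²) = 4.3323 (running 4.3323)
  edge 2→3: √(8.9120² + 0.3420²) = 8.9185 (running 13.2509)
  edge 3→1: √(-5.2968² + 2.0453²) = 5.6779 (running 18.9288)
Perimeter = 18.9288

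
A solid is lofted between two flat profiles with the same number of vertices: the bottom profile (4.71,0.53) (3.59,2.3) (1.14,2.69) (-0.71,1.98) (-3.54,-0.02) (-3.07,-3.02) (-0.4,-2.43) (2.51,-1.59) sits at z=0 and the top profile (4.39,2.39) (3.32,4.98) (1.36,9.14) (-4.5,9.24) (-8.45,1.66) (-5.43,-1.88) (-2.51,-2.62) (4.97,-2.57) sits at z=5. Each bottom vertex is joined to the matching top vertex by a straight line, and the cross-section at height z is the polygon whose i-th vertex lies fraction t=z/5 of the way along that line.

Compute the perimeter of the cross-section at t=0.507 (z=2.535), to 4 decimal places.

Cross-section at t=0.507: each vertex is (1-t)·p0[i] + t·p1[i].
  v1: (1-0.507)·(4.71,0.53) + 0.507·(4.39,2.39) = (4.5478,1.4730)
  v2: (1-0.507)·(3.59,2.3) + 0.507·(3.32,4.98) = (3.4531,3.6588)
  v3: (1-0.507)·(1.14,2.69) + 0.507·(1.36,9.14) = (1.2515,5.9602)
  v4: (1-0.507)·(-0.71,1.98) + 0.507·(-4.5,9.24) = (-2.6315,5.6608)
  v5: (1-0.507)·(-3.54,-0.02) + 0.507·(-8.45,1.66) = (-6.0294,0.8318)
  v6: (1-0.507)·(-3.07,-3.02) + 0.507·(-5.43,-1.88) = (-4.2665,-2.4420)
  v7: (1-0.507)·(-0.4,-2.43) + 0.507·(-2.51,-2.62) = (-1.4698,-2.5263)
  v8: (1-0.507)·(2.51,-1.59) + 0.507·(4.97,-2.57) = (3.7572,-2.0869)
Perimeter = Σ |v_{i+1} − v_i|:
  edge 1→2: √(-1.0947² + 2.1857²) = 2.4445 (running 2.4445)
  edge 2→3: √(-2.2016² + 2.3014²) = 3.1849 (running 5.6294)
  edge 3→4: √(-3.8831² + -0.2993²) = 3.8946 (running 9.5240)
  edge 4→5: √(-3.3978² + -4.8291²) = 5.9047 (running 15.4286)
  edge 5→6: √(1.7628² + -3.2738²) = 3.7182 (running 19.1469)
  edge 6→7: √(2.7967² + -0.0843²) = 2.7980 (running 21.9449)
  edge 7→8: √(5.2270² + 0.4395²) = 5.2454 (running 27.1903)
  edge 8→1: √(0.7905² + 3.5599²) = 3.6466 (running 30.8369)
Perimeter = 30.8369

Perimeter at t=0.507: 30.8369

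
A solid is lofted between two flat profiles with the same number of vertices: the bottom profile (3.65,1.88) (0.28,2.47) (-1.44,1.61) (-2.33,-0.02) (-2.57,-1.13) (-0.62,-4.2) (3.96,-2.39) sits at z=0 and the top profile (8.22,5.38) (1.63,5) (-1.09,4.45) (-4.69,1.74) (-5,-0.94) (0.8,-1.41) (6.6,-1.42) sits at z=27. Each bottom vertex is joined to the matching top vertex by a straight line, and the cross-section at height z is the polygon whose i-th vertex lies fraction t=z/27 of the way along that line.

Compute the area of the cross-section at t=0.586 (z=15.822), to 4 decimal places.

Cross-section at t=0.586: each vertex is (1-t)·p0[i] + t·p1[i].
  v1: (1-0.586)·(3.65,1.88) + 0.586·(8.22,5.38) = (6.3280,3.9310)
  v2: (1-0.586)·(0.28,2.47) + 0.586·(1.63,5) = (1.0711,3.9526)
  v3: (1-0.586)·(-1.44,1.61) + 0.586·(-1.09,4.45) = (-1.2349,3.2742)
  v4: (1-0.586)·(-2.33,-0.02) + 0.586·(-4.69,1.74) = (-3.7130,1.0114)
  v5: (1-0.586)·(-2.57,-1.13) + 0.586·(-5,-0.94) = (-3.9940,-1.0187)
  v6: (1-0.586)·(-0.62,-4.2) + 0.586·(0.8,-1.41) = (0.2121,-2.5651)
  v7: (1-0.586)·(3.96,-2.39) + 0.586·(6.6,-1.42) = (5.5070,-1.8216)
Shoelace sum Σ(x_i·y_{i+1} − x_{i+1}·y_i):
  i=1: 6.3280·3.9526 − 1.0711·3.9310 = +20.8015 (running +20.8015)
  i=2: 1.0711·3.2742 − -1.2349·3.9526 = +8.3881 (running +29.1896)
  i=3: -1.2349·1.0114 − -3.7130·3.2742 = +10.9082 (running +40.0978)
  i=4: -3.7130·-1.0187 − -3.9940·1.0114 = +7.8216 (running +47.9194)
  i=5: -3.9940·-2.5651 − 0.2121·-1.0187 = +10.4609 (running +58.3803)
  i=6: 0.2121·-1.8216 − 5.5070·-2.5651 = +13.7395 (running +72.1198)
  i=7: 5.5070·3.9310 − 6.3280·-1.8216 = +33.1752 (running +105.2949)
Area = |Σ|/2 = |105.2949|/2 = 52.6475

Area at t=0.586: 52.6475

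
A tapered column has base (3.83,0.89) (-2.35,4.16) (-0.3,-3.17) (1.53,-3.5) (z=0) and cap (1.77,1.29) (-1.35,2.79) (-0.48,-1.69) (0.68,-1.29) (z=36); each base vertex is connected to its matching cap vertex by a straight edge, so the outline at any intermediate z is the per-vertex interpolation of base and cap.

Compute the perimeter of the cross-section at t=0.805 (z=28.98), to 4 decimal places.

Cross-section at t=0.805: each vertex is (1-t)·p0[i] + t·p1[i].
  v1: (1-0.805)·(3.83,0.89) + 0.805·(1.77,1.29) = (2.1717,1.2120)
  v2: (1-0.805)·(-2.35,4.16) + 0.805·(-1.35,2.79) = (-1.5450,3.0572)
  v3: (1-0.805)·(-0.3,-3.17) + 0.805·(-0.48,-1.69) = (-0.4449,-1.9786)
  v4: (1-0.805)·(1.53,-3.5) + 0.805·(0.68,-1.29) = (0.8458,-1.7209)
Perimeter = Σ |v_{i+1} − v_i|:
  edge 1→2: √(-3.7167² + 1.8452²) = 4.1495 (running 4.1495)
  edge 2→3: √(1.1001² + -5.0358²) = 5.1545 (running 9.3040)
  edge 3→4: √(1.2907² + 0.2576²) = 1.3161 (running 10.6201)
  edge 4→1: √(1.3259² + 2.9329²) = 3.2187 (running 13.8389)
Perimeter = 13.8389

Perimeter at t=0.805: 13.8389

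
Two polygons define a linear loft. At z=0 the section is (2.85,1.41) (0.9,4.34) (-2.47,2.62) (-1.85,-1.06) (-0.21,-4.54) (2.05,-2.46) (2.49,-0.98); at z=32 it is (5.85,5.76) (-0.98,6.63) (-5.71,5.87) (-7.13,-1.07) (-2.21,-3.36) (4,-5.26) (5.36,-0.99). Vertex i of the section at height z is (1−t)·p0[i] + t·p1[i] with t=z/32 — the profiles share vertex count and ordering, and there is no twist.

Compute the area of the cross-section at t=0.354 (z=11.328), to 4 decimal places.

Cross-section at t=0.354: each vertex is (1-t)·p0[i] + t·p1[i].
  v1: (1-0.354)·(2.85,1.41) + 0.354·(5.85,5.76) = (3.9120,2.9499)
  v2: (1-0.354)·(0.9,4.34) + 0.354·(-0.98,6.63) = (0.2345,5.1507)
  v3: (1-0.354)·(-2.47,2.62) + 0.354·(-5.71,5.87) = (-3.6170,3.7705)
  v4: (1-0.354)·(-1.85,-1.06) + 0.354·(-7.13,-1.07) = (-3.7191,-1.0635)
  v5: (1-0.354)·(-0.21,-4.54) + 0.354·(-2.21,-3.36) = (-0.9180,-4.1223)
  v6: (1-0.354)·(2.05,-2.46) + 0.354·(4,-5.26) = (2.7403,-3.4512)
  v7: (1-0.354)·(2.49,-0.98) + 0.354·(5.36,-0.99) = (3.5060,-0.9835)
Shoelace sum Σ(x_i·y_{i+1} − x_{i+1}·y_i):
  i=1: 3.9120·5.1507 − 0.2345·2.9499 = +19.4577 (running +19.4577)
  i=2: 0.2345·3.7705 − -3.6170·5.1507 = +19.5138 (running +38.9715)
  i=3: -3.6170·-1.0635 − -3.7191·3.7705 = +17.8697 (running +56.8413)
  i=4: -3.7191·-4.1223 − -0.9180·-1.0635 = +14.3549 (running +71.1962)
  i=5: -0.9180·-3.4512 − 2.7403·-4.1223 = +14.4645 (running +85.6607)
  i=6: 2.7403·-0.9835 − 3.5060·-3.4512 = +9.4046 (running +95.0653)
  i=7: 3.5060·2.9499 − 3.9120·-0.9835 = +14.1899 (running +109.2552)
Area = |Σ|/2 = |109.2552|/2 = 54.6276

Area at t=0.354: 54.6276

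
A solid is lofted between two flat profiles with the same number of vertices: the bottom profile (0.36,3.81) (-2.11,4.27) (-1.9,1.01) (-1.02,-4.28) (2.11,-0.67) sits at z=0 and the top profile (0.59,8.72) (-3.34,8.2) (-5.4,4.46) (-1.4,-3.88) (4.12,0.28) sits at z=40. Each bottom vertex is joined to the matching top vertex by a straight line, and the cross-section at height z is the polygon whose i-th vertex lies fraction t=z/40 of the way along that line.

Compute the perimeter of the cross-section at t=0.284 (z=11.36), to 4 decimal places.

Perimeter at t=0.284: 24.1168

Cross-section at t=0.284: each vertex is (1-t)·p0[i] + t·p1[i].
  v1: (1-0.284)·(0.36,3.81) + 0.284·(0.59,8.72) = (0.4253,5.2044)
  v2: (1-0.284)·(-2.11,4.27) + 0.284·(-3.34,8.2) = (-2.4593,5.3861)
  v3: (1-0.284)·(-1.9,1.01) + 0.284·(-5.4,4.46) = (-2.8940,1.9898)
  v4: (1-0.284)·(-1.02,-4.28) + 0.284·(-1.4,-3.88) = (-1.1279,-4.1664)
  v5: (1-0.284)·(2.11,-0.67) + 0.284·(4.12,0.28) = (2.6808,-0.4002)
Perimeter = Σ |v_{i+1} − v_i|:
  edge 1→2: √(-2.8846² + 0.1817²) = 2.8904 (running 2.8904)
  edge 2→3: √(-0.4347² + -3.3963²) = 3.4240 (running 6.3144)
  edge 3→4: √(1.7661² + -6.1562²) = 6.4045 (running 12.7189)
  edge 4→5: √(3.8088² + 3.7662²) = 5.3564 (running 18.0753)
  edge 5→1: √(-2.2555² + 5.6046²) = 6.0415 (running 24.1168)
Perimeter = 24.1168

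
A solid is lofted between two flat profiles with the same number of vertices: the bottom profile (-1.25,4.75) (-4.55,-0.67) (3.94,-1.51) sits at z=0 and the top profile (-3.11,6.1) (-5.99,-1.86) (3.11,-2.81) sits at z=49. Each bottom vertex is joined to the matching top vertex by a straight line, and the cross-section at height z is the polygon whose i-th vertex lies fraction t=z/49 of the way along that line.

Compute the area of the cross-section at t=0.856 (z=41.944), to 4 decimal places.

Cross-section at t=0.856: each vertex is (1-t)·p0[i] + t·p1[i].
  v1: (1-0.856)·(-1.25,4.75) + 0.856·(-3.11,6.1) = (-2.8422,5.9056)
  v2: (1-0.856)·(-4.55,-0.67) + 0.856·(-5.99,-1.86) = (-5.7826,-1.6886)
  v3: (1-0.856)·(3.94,-1.51) + 0.856·(3.11,-2.81) = (3.2295,-2.6228)
Shoelace sum Σ(x_i·y_{i+1} − x_{i+1}·y_i):
  i=1: -2.8422·-1.6886 − -5.7826·5.9056 = +38.9493 (running +38.9493)
  i=2: -5.7826·-2.6228 − 3.2295·-1.6886 = +20.6202 (running +59.5695)
  i=3: 3.2295·5.9056 − -2.8422·-2.6228 = +11.6178 (running +71.1874)
Area = |Σ|/2 = |71.1874|/2 = 35.5937

Area at t=0.856: 35.5937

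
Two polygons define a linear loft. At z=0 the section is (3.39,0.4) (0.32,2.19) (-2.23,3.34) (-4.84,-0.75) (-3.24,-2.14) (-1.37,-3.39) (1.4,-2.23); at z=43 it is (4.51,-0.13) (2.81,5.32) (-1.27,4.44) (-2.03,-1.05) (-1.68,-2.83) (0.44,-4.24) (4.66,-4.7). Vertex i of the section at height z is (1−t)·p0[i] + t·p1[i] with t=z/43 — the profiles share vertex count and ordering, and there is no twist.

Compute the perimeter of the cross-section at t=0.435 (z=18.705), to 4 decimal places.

Cross-section at t=0.435: each vertex is (1-t)·p0[i] + t·p1[i].
  v1: (1-0.435)·(3.39,0.4) + 0.435·(4.51,-0.13) = (3.8772,0.1694)
  v2: (1-0.435)·(0.32,2.19) + 0.435·(2.81,5.32) = (1.4032,3.5515)
  v3: (1-0.435)·(-2.23,3.34) + 0.435·(-1.27,4.44) = (-1.8124,3.8185)
  v4: (1-0.435)·(-4.84,-0.75) + 0.435·(-2.03,-1.05) = (-3.6176,-0.8805)
  v5: (1-0.435)·(-3.24,-2.14) + 0.435·(-1.68,-2.83) = (-2.5614,-2.4402)
  v6: (1-0.435)·(-1.37,-3.39) + 0.435·(0.44,-4.24) = (-0.5827,-3.7597)
  v7: (1-0.435)·(1.4,-2.23) + 0.435·(4.66,-4.7) = (2.8181,-3.3045)
Perimeter = Σ |v_{i+1} − v_i|:
  edge 1→2: √(-2.4740² + 3.3821²) = 4.1904 (running 4.1904)
  edge 2→3: √(-3.2155² + 0.2670²) = 3.2266 (running 7.4170)
  edge 3→4: √(-1.8052² + -4.6990²) = 5.0338 (running 12.4509)
  edge 4→5: √(1.0562² + -1.5596²) = 1.8837 (running 14.3345)
  edge 5→6: √(1.9787² + -1.3196²) = 2.3784 (running 16.7129)
  edge 6→7: √(3.4007² + 0.4553²) = 3.4311 (running 20.1440)
  edge 7→1: √(1.0591² + 3.4739²) = 3.6318 (running 23.7758)
Perimeter = 23.7758

Perimeter at t=0.435: 23.7758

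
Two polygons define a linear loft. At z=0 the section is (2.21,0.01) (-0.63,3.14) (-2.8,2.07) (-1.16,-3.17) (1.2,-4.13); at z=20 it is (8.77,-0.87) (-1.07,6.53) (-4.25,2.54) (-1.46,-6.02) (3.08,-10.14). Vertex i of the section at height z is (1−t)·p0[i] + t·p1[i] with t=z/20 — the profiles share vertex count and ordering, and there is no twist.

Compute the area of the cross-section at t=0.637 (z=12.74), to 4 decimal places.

Cross-section at t=0.637: each vertex is (1-t)·p0[i] + t·p1[i].
  v1: (1-0.637)·(2.21,0.01) + 0.637·(8.77,-0.87) = (6.3887,-0.5506)
  v2: (1-0.637)·(-0.63,3.14) + 0.637·(-1.07,6.53) = (-0.9103,5.2994)
  v3: (1-0.637)·(-2.8,2.07) + 0.637·(-4.25,2.54) = (-3.7237,2.3694)
  v4: (1-0.637)·(-1.16,-3.17) + 0.637·(-1.46,-6.02) = (-1.3511,-4.9854)
  v5: (1-0.637)·(1.2,-4.13) + 0.637·(3.08,-10.14) = (2.3976,-7.9584)
Shoelace sum Σ(x_i·y_{i+1} − x_{i+1}·y_i):
  i=1: 6.3887·5.2994 − -0.9103·-0.5506 = +33.3554 (running +33.3554)
  i=2: -0.9103·2.3694 − -3.7237·5.2994 = +17.5764 (running +50.9318)
  i=3: -3.7237·-4.9854 − -1.3511·2.3694 = +21.7654 (running +72.6972)
  i=4: -1.3511·-7.9584 − 2.3976·-4.9854 = +22.7055 (running +95.4026)
  i=5: 2.3976·-0.5506 − 6.3887·-7.9584 = +49.5238 (running +144.9264)
Area = |Σ|/2 = |144.9264|/2 = 72.4632

Area at t=0.637: 72.4632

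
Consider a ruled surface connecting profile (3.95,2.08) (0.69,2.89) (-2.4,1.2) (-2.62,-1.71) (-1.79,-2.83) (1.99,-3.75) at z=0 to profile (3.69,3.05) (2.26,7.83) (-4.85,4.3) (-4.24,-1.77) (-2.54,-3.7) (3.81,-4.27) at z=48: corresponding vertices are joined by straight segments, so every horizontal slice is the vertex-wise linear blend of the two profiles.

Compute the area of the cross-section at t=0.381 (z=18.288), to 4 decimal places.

Area at t=0.381: 46.3874

Cross-section at t=0.381: each vertex is (1-t)·p0[i] + t·p1[i].
  v1: (1-0.381)·(3.95,2.08) + 0.381·(3.69,3.05) = (3.8509,2.4496)
  v2: (1-0.381)·(0.69,2.89) + 0.381·(2.26,7.83) = (1.2882,4.7721)
  v3: (1-0.381)·(-2.4,1.2) + 0.381·(-4.85,4.3) = (-3.3335,2.3811)
  v4: (1-0.381)·(-2.62,-1.71) + 0.381·(-4.24,-1.77) = (-3.2372,-1.7329)
  v5: (1-0.381)·(-1.79,-2.83) + 0.381·(-2.54,-3.7) = (-2.0758,-3.1615)
  v6: (1-0.381)·(1.99,-3.75) + 0.381·(3.81,-4.27) = (2.6834,-3.9481)
Shoelace sum Σ(x_i·y_{i+1} − x_{i+1}·y_i):
  i=1: 3.8509·4.7721 − 1.2882·2.4496 = +15.2218 (running +15.2218)
  i=2: 1.2882·2.3811 − -3.3335·4.7721 = +18.9750 (running +34.1967)
  i=3: -3.3335·-1.7329 − -3.2372·2.3811 = +13.4845 (running +47.6813)
  i=4: -3.2372·-3.1615 − -2.0758·-1.7329 = +6.6374 (running +54.3187)
  i=5: -2.0758·-3.9481 − 2.6834·-3.1615 = +16.6789 (running +70.9975)
  i=6: 2.6834·2.4496 − 3.8509·-3.9481 = +21.7772 (running +92.7747)
Area = |Σ|/2 = |92.7747|/2 = 46.3874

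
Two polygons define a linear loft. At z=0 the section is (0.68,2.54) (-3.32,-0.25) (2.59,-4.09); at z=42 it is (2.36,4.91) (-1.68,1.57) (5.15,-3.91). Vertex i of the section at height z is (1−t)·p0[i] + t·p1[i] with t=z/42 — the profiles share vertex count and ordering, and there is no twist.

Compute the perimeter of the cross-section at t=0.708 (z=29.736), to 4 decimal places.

Perimeter at t=0.708: 21.9456

Cross-section at t=0.708: each vertex is (1-t)·p0[i] + t·p1[i].
  v1: (1-0.708)·(0.68,2.54) + 0.708·(2.36,4.91) = (1.8694,4.2180)
  v2: (1-0.708)·(-3.32,-0.25) + 0.708·(-1.68,1.57) = (-2.1589,1.0386)
  v3: (1-0.708)·(2.59,-4.09) + 0.708·(5.15,-3.91) = (4.4025,-3.9626)
Perimeter = Σ |v_{i+1} − v_i|:
  edge 1→2: √(-4.0283² + -3.1794²) = 5.1319 (running 5.1319)
  edge 2→3: √(6.5614² + -5.0011²) = 8.2500 (running 13.3819)
  edge 3→1: √(-2.5330² + 8.1805²) = 8.5637 (running 21.9456)
Perimeter = 21.9456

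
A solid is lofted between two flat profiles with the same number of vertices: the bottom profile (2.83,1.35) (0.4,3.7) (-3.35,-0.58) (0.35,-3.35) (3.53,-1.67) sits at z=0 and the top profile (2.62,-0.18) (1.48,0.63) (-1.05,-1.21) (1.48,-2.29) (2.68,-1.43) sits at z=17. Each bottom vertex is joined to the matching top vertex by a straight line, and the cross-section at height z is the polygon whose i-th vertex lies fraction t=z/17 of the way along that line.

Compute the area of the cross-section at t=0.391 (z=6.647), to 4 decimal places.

Area at t=0.391: 17.2096

Cross-section at t=0.391: each vertex is (1-t)·p0[i] + t·p1[i].
  v1: (1-0.391)·(2.83,1.35) + 0.391·(2.62,-0.18) = (2.7479,0.7518)
  v2: (1-0.391)·(0.4,3.7) + 0.391·(1.48,0.63) = (0.8223,2.4996)
  v3: (1-0.391)·(-3.35,-0.58) + 0.391·(-1.05,-1.21) = (-2.4507,-0.8263)
  v4: (1-0.391)·(0.35,-3.35) + 0.391·(1.48,-2.29) = (0.7918,-2.9355)
  v5: (1-0.391)·(3.53,-1.67) + 0.391·(2.68,-1.43) = (3.1976,-1.5762)
Shoelace sum Σ(x_i·y_{i+1} − x_{i+1}·y_i):
  i=1: 2.7479·2.4996 − 0.8223·0.7518 = +6.2505 (running +6.2505)
  i=2: 0.8223·-0.8263 − -2.4507·2.4996 = +5.4464 (running +11.6969)
  i=3: -2.4507·-2.9355 − 0.7918·-0.8263 = +7.8484 (running +19.5454)
  i=4: 0.7918·-1.5762 − 3.1976·-2.9355 = +8.1388 (running +27.6841)
  i=5: 3.1976·0.7518 − 2.7479·-1.5762 = +6.7350 (running +34.4191)
Area = |Σ|/2 = |34.4191|/2 = 17.2096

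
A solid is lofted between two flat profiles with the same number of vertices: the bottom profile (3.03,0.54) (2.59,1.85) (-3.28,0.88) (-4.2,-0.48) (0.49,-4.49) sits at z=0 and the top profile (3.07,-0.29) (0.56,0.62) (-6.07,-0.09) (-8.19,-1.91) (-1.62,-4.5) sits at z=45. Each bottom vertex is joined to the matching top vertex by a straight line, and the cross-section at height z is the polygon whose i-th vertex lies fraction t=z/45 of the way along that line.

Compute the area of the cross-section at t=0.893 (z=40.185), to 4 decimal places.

Area at t=0.893: 31.8027

Cross-section at t=0.893: each vertex is (1-t)·p0[i] + t·p1[i].
  v1: (1-0.893)·(3.03,0.54) + 0.893·(3.07,-0.29) = (3.0657,-0.2012)
  v2: (1-0.893)·(2.59,1.85) + 0.893·(0.56,0.62) = (0.7772,0.7516)
  v3: (1-0.893)·(-3.28,0.88) + 0.893·(-6.07,-0.09) = (-5.7715,0.0138)
  v4: (1-0.893)·(-4.2,-0.48) + 0.893·(-8.19,-1.91) = (-7.7631,-1.7570)
  v5: (1-0.893)·(0.49,-4.49) + 0.893·(-1.62,-4.5) = (-1.3942,-4.4989)
Shoelace sum Σ(x_i·y_{i+1} − x_{i+1}·y_i):
  i=1: 3.0657·0.7516 − 0.7772·-0.2012 = +2.4606 (running +2.4606)
  i=2: 0.7772·0.0138 − -5.7715·0.7516 = +4.3486 (running +6.8092)
  i=3: -5.7715·-1.7570 − -7.7631·0.0138 = +10.2475 (running +17.0567)
  i=4: -7.7631·-4.4989 − -1.3942·-1.7570 = +32.4759 (running +49.5325)
  i=5: -1.3942·-0.2012 − 3.0657·-4.4989 = +14.0730 (running +63.6055)
Area = |Σ|/2 = |63.6055|/2 = 31.8027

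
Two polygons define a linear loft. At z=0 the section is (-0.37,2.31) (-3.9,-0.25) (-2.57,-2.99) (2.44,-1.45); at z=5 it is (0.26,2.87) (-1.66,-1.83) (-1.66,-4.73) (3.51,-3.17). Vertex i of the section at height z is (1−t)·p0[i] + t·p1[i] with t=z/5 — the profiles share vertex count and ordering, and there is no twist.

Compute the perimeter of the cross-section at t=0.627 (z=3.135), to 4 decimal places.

Cross-section at t=0.627: each vertex is (1-t)·p0[i] + t·p1[i].
  v1: (1-0.627)·(-0.37,2.31) + 0.627·(0.26,2.87) = (0.0250,2.6611)
  v2: (1-0.627)·(-3.9,-0.25) + 0.627·(-1.66,-1.83) = (-2.4955,-1.2407)
  v3: (1-0.627)·(-2.57,-2.99) + 0.627·(-1.66,-4.73) = (-1.9994,-4.0810)
  v4: (1-0.627)·(2.44,-1.45) + 0.627·(3.51,-3.17) = (3.1109,-2.5284)
Perimeter = Σ |v_{i+1} − v_i|:
  edge 1→2: √(-2.5205² + -3.9018²) = 4.6451 (running 4.6451)
  edge 2→3: √(0.4961² + -2.8403²) = 2.8833 (running 7.5284)
  edge 3→4: √(5.1103² + 1.5525²) = 5.3410 (running 12.8694)
  edge 4→1: √(-3.0859² + 5.1896²) = 6.0377 (running 18.9071)
Perimeter = 18.9071

Perimeter at t=0.627: 18.9071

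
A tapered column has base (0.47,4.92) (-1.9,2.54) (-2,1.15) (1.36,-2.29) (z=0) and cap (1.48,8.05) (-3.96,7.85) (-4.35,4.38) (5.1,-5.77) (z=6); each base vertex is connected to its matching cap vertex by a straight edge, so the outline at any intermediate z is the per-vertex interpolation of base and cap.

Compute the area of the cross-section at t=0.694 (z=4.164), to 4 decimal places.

Area at t=0.694: 39.7225

Cross-section at t=0.694: each vertex is (1-t)·p0[i] + t·p1[i].
  v1: (1-0.694)·(0.47,4.92) + 0.694·(1.48,8.05) = (1.1709,7.0922)
  v2: (1-0.694)·(-1.9,2.54) + 0.694·(-3.96,7.85) = (-3.3296,6.2251)
  v3: (1-0.694)·(-2,1.15) + 0.694·(-4.35,4.38) = (-3.6309,3.3916)
  v4: (1-0.694)·(1.36,-2.29) + 0.694·(5.1,-5.77) = (3.9556,-4.7051)
Shoelace sum Σ(x_i·y_{i+1} − x_{i+1}·y_i):
  i=1: 1.1709·6.2251 − -3.3296·7.0922 = +30.9038 (running +30.9038)
  i=2: -3.3296·3.3916 − -3.6309·6.2251 = +11.3100 (running +42.2138)
  i=3: -3.6309·-4.7051 − 3.9556·3.3916 = +3.6681 (running +45.8819)
  i=4: 3.9556·7.0922 − 1.1709·-4.7051 = +33.5631 (running +79.4450)
Area = |Σ|/2 = |79.4450|/2 = 39.7225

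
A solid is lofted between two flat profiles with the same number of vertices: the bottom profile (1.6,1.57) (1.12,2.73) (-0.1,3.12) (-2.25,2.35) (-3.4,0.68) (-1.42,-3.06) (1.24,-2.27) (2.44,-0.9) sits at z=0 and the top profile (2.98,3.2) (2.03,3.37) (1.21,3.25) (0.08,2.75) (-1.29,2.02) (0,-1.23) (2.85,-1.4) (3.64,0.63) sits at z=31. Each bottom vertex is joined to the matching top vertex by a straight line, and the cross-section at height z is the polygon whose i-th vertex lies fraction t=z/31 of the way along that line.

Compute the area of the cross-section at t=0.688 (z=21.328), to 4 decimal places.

Cross-section at t=0.688: each vertex is (1-t)·p0[i] + t·p1[i].
  v1: (1-0.688)·(1.6,1.57) + 0.688·(2.98,3.2) = (2.5494,2.6914)
  v2: (1-0.688)·(1.12,2.73) + 0.688·(2.03,3.37) = (1.7461,3.1703)
  v3: (1-0.688)·(-0.1,3.12) + 0.688·(1.21,3.25) = (0.8013,3.2094)
  v4: (1-0.688)·(-2.25,2.35) + 0.688·(0.08,2.75) = (-0.6470,2.6252)
  v5: (1-0.688)·(-3.4,0.68) + 0.688·(-1.29,2.02) = (-1.9483,1.6019)
  v6: (1-0.688)·(-1.42,-3.06) + 0.688·(0,-1.23) = (-0.4430,-1.8010)
  v7: (1-0.688)·(1.24,-2.27) + 0.688·(2.85,-1.4) = (2.3477,-1.6714)
  v8: (1-0.688)·(2.44,-0.9) + 0.688·(3.64,0.63) = (3.2656,0.1526)
Shoelace sum Σ(x_i·y_{i+1} − x_{i+1}·y_i):
  i=1: 2.5494·3.1703 − 1.7461·2.6914 = +3.3831 (running +3.3831)
  i=2: 1.7461·3.2094 − 0.8013·3.1703 = +3.0636 (running +6.4467)
  i=3: 0.8013·2.6252 − -0.6470·3.2094 = +4.1799 (running +10.6266)
  i=4: -0.6470·1.6019 − -1.9483·2.6252 = +4.0784 (running +14.7049)
  i=5: -1.9483·-1.8010 − -0.4430·1.6019 = +4.2186 (running +18.9235)
  i=6: -0.4430·-1.6714 − 2.3477·-1.8010 = +4.9686 (running +23.8921)
  i=7: 2.3477·0.1526 − 3.2656·-1.6714 = +5.8166 (running +29.7087)
  i=8: 3.2656·2.6914 − 2.5494·0.1526 = +8.4000 (running +38.1087)
Area = |Σ|/2 = |38.1087|/2 = 19.0544

Area at t=0.688: 19.0544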